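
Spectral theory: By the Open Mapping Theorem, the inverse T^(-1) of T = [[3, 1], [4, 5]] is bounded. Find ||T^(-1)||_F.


det(T) = 3*5 - 1*4 = 11
T^(-1) = (1/11) * [[5, -1], [-4, 3]] = [[0.4545, -0.0909], [-0.3636, 0.2727]]
||T^(-1)||_F^2 = 0.4545^2 + (-0.0909)^2 + (-0.3636)^2 + 0.2727^2 = 0.4215
||T^(-1)||_F = sqrt(0.4215) = 0.6492

0.6492


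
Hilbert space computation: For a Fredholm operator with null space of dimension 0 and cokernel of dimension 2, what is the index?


The Fredholm index is defined as ind(T) = dim(ker T) - dim(coker T)
= 0 - 2
= -2

-2


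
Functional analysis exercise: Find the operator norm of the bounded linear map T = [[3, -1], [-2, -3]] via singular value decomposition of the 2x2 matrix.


A^T A = [[13, 3], [3, 10]]
trace(A^T A) = 23, det(A^T A) = 121
discriminant = 23^2 - 4*121 = 45
Largest eigenvalue of A^T A = (trace + sqrt(disc))/2 = 14.8541
||T|| = sqrt(14.8541) = 3.8541

3.8541


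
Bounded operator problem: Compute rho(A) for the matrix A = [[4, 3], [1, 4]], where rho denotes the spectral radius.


For a 2x2 matrix, eigenvalues satisfy lambda^2 - (trace)*lambda + det = 0
trace = 4 + 4 = 8
det = 4*4 - 3*1 = 13
discriminant = 8^2 - 4*(13) = 12
spectral radius = max |eigenvalue| = 5.7321

5.7321


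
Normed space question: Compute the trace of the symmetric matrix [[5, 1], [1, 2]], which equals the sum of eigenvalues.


For a self-adjoint (symmetric) matrix, the eigenvalues are real.
The sum of eigenvalues equals the trace of the matrix.
trace = 5 + 2 = 7

7


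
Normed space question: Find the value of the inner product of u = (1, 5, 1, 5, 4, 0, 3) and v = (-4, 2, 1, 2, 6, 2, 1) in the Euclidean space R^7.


Computing the standard inner product <u, v> = sum u_i * v_i
= 1*-4 + 5*2 + 1*1 + 5*2 + 4*6 + 0*2 + 3*1
= -4 + 10 + 1 + 10 + 24 + 0 + 3
= 44

44


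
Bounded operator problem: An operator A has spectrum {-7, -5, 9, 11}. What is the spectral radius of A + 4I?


Spectrum of A + 4I = {-3, -1, 13, 15}
Spectral radius = max |lambda| over the shifted spectrum
= max(3, 1, 13, 15) = 15

15


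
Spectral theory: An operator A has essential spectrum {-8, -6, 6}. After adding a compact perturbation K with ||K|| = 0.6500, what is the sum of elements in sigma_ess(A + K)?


By Weyl's theorem, the essential spectrum is invariant under compact perturbations.
sigma_ess(A + K) = sigma_ess(A) = {-8, -6, 6}
Sum = -8 + -6 + 6 = -8

-8


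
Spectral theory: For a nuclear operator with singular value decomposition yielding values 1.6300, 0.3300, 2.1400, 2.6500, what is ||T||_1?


The nuclear norm is the sum of all singular values.
||T||_1 = 1.6300 + 0.3300 + 2.1400 + 2.6500
= 6.7500

6.7500


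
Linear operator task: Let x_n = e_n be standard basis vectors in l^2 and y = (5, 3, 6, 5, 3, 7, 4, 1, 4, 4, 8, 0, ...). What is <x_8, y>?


x_8 = e_8 is the standard basis vector with 1 in position 8.
<x_8, y> = y_8 = 1
As n -> infinity, <x_n, y> -> 0, confirming weak convergence of (x_n) to 0.

1


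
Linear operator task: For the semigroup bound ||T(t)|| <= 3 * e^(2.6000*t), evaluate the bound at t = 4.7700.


||T(4.7700)|| <= 3 * exp(2.6000 * 4.7700)
= 3 * exp(12.4020)
= 3 * 243287.7067
= 729863.1200

729863.1200


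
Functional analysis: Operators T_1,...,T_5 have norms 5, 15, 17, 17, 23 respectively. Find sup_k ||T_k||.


By the Uniform Boundedness Principle, the supremum of norms is finite.
sup_k ||T_k|| = max(5, 15, 17, 17, 23) = 23

23


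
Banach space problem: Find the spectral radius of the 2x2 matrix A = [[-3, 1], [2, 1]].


For a 2x2 matrix, eigenvalues satisfy lambda^2 - (trace)*lambda + det = 0
trace = -3 + 1 = -2
det = -3*1 - 1*2 = -5
discriminant = (-2)^2 - 4*(-5) = 24
spectral radius = max |eigenvalue| = 3.4495

3.4495


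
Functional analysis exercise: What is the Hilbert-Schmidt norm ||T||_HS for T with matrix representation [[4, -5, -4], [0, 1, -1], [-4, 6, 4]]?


The Hilbert-Schmidt norm is sqrt(sum of squares of all entries).
Sum of squares = 4^2 + (-5)^2 + (-4)^2 + 0^2 + 1^2 + (-1)^2 + (-4)^2 + 6^2 + 4^2
= 16 + 25 + 16 + 0 + 1 + 1 + 16 + 36 + 16 = 127
||T||_HS = sqrt(127) = 11.2694

11.2694


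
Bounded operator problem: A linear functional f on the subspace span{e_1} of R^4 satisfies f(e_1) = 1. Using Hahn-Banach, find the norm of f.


The norm of f is given by ||f|| = sup_{||x||=1} |f(x)|.
On span{e_1}, ||e_1|| = 1, so ||f|| = |f(e_1)| / ||e_1||
= |1| / 1 = 1.0000

1.0000


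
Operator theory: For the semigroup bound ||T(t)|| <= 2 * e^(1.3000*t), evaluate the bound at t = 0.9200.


||T(0.9200)|| <= 2 * exp(1.3000 * 0.9200)
= 2 * exp(1.1960)
= 2 * 3.3069
= 6.6137

6.6137


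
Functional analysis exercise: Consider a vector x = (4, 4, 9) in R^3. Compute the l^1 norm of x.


The l^1 norm equals the sum of absolute values of all components.
||x||_1 = 4 + 4 + 9
= 17

17.0000


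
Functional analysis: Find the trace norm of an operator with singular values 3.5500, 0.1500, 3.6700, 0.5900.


The nuclear norm is the sum of all singular values.
||T||_1 = 3.5500 + 0.1500 + 3.6700 + 0.5900
= 7.9600

7.9600


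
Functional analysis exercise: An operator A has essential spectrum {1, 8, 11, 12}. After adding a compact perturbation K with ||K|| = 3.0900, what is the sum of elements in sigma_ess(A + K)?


By Weyl's theorem, the essential spectrum is invariant under compact perturbations.
sigma_ess(A + K) = sigma_ess(A) = {1, 8, 11, 12}
Sum = 1 + 8 + 11 + 12 = 32

32


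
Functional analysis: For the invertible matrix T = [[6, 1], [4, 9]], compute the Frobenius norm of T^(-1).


det(T) = 6*9 - 1*4 = 50
T^(-1) = (1/50) * [[9, -1], [-4, 6]] = [[0.1800, -0.0200], [-0.0800, 0.1200]]
||T^(-1)||_F^2 = 0.1800^2 + (-0.0200)^2 + (-0.0800)^2 + 0.1200^2 = 0.0536
||T^(-1)||_F = sqrt(0.0536) = 0.2315

0.2315


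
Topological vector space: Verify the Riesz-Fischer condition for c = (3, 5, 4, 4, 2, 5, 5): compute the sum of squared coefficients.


sum |c_n|^2 = 3^2 + 5^2 + 4^2 + 4^2 + 2^2 + 5^2 + 5^2
= 9 + 25 + 16 + 16 + 4 + 25 + 25
= 120

120


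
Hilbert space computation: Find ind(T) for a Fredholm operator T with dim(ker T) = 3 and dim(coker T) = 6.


The Fredholm index is defined as ind(T) = dim(ker T) - dim(coker T)
= 3 - 6
= -3

-3


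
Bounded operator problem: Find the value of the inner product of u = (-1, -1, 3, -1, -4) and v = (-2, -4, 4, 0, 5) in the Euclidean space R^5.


Computing the standard inner product <u, v> = sum u_i * v_i
= -1*-2 + -1*-4 + 3*4 + -1*0 + -4*5
= 2 + 4 + 12 + 0 + -20
= -2

-2


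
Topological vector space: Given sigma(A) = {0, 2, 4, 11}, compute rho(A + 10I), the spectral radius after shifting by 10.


Spectrum of A + 10I = {10, 12, 14, 21}
Spectral radius = max |lambda| over the shifted spectrum
= max(10, 12, 14, 21) = 21

21


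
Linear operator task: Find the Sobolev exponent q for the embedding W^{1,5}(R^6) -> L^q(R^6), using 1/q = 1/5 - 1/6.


Using the Sobolev embedding formula: 1/q = 1/p - k/n
1/q = 1/5 - 1/6 = 1/30
q = 1/(1/30) = 30

30.0000


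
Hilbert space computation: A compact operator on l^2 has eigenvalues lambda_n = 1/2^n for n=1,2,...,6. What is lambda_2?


The eigenvalue formula gives lambda_2 = 1/2^2
= 1/4
= 0.2500

0.2500


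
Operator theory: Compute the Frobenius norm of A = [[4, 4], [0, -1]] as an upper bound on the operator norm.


||A||_F^2 = sum a_ij^2
= 4^2 + 4^2 + 0^2 + (-1)^2
= 16 + 16 + 0 + 1 = 33
||A||_F = sqrt(33) = 5.7446

5.7446


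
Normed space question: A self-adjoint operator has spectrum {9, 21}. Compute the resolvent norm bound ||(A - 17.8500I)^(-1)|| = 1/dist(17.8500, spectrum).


dist(17.8500, {9, 21}) = min(|17.8500 - 9|, |17.8500 - 21|)
= min(8.8500, 3.1500) = 3.1500
Resolvent bound = 1/3.1500 = 0.3175

0.3175


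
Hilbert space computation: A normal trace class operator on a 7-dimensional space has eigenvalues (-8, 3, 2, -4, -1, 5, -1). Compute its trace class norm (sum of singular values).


For a normal operator, singular values equal |eigenvalues|.
Trace norm = sum |lambda_i| = 8 + 3 + 2 + 4 + 1 + 5 + 1
= 24

24


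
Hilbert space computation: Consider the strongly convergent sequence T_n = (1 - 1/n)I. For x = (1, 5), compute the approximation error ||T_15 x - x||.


T_15 x - x = (1 - 1/15)x - x = -x/15
||x|| = sqrt(26) = 5.0990
||T_15 x - x|| = ||x||/15 = 5.0990/15 = 0.3399

0.3399


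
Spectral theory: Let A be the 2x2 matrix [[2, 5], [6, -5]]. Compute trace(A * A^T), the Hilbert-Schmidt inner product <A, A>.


trace(A * A^T) = sum of squares of all entries
= 2^2 + 5^2 + 6^2 + (-5)^2
= 4 + 25 + 36 + 25
= 90

90


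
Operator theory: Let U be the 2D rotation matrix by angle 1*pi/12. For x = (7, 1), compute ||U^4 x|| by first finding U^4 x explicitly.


U is a rotation by theta = 1*pi/12
U^4 = rotation by 4*theta = 4*pi/12
cos(4*pi/12) = 0.5000, sin(4*pi/12) = 0.8660
U^4 x = (0.5000 * 7 - 0.8660 * 1, 0.8660 * 7 + 0.5000 * 1)
= (2.6340, 6.5622)
||U^4 x|| = sqrt(2.6340^2 + 6.5622^2) = sqrt(50.0000) = 7.0711

7.0711


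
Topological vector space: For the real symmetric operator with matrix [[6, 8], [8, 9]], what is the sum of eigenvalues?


For a self-adjoint (symmetric) matrix, the eigenvalues are real.
The sum of eigenvalues equals the trace of the matrix.
trace = 6 + 9 = 15

15


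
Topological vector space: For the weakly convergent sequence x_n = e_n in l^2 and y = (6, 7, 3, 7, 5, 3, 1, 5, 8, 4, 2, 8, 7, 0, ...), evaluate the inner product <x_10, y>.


x_10 = e_10 is the standard basis vector with 1 in position 10.
<x_10, y> = y_10 = 4
As n -> infinity, <x_n, y> -> 0, confirming weak convergence of (x_n) to 0.

4


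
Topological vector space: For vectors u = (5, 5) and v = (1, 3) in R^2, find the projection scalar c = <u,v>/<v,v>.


Computing <u,v> = 5*1 + 5*3 = 20
Computing <v,v> = 1^2 + 3^2 = 10
Projection coefficient = 20/10 = 2.0000

2.0000


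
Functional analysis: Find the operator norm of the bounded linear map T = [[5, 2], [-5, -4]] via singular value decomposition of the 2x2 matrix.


A^T A = [[50, 30], [30, 20]]
trace(A^T A) = 70, det(A^T A) = 100
discriminant = 70^2 - 4*100 = 4500
Largest eigenvalue of A^T A = (trace + sqrt(disc))/2 = 68.5410
||T|| = sqrt(68.5410) = 8.2790

8.2790


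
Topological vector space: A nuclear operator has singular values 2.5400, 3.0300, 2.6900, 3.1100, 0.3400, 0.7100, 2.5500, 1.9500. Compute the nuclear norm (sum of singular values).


The nuclear norm is the sum of all singular values.
||T||_1 = 2.5400 + 3.0300 + 2.6900 + 3.1100 + 0.3400 + 0.7100 + 2.5500 + 1.9500
= 16.9200

16.9200


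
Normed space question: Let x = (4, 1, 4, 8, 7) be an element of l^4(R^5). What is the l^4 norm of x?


The l^4 norm = (sum |x_i|^4)^(1/4)
Sum of 4th powers = 256 + 1 + 256 + 4096 + 2401 = 7010
||x||_4 = (7010)^(1/4) = 9.1502

9.1502


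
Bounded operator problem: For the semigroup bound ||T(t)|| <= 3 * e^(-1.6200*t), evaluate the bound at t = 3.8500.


||T(3.8500)|| <= 3 * exp(-1.6200 * 3.8500)
= 3 * exp(-6.2370)
= 3 * 0.0020
= 0.0059

0.0059


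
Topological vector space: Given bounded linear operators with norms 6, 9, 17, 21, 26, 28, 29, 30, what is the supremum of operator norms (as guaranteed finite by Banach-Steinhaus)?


By the Uniform Boundedness Principle, the supremum of norms is finite.
sup_k ||T_k|| = max(6, 9, 17, 21, 26, 28, 29, 30) = 30

30


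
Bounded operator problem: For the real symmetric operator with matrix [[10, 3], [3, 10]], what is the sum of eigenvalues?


For a self-adjoint (symmetric) matrix, the eigenvalues are real.
The sum of eigenvalues equals the trace of the matrix.
trace = 10 + 10 = 20

20


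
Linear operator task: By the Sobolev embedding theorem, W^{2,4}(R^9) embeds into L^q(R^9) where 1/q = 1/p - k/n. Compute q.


Using the Sobolev embedding formula: 1/q = 1/p - k/n
1/q = 1/4 - 2/9 = 1/36
q = 1/(1/36) = 36

36.0000


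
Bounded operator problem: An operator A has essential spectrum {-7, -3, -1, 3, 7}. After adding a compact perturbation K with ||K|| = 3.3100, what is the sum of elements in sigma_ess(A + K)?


By Weyl's theorem, the essential spectrum is invariant under compact perturbations.
sigma_ess(A + K) = sigma_ess(A) = {-7, -3, -1, 3, 7}
Sum = -7 + -3 + -1 + 3 + 7 = -1

-1


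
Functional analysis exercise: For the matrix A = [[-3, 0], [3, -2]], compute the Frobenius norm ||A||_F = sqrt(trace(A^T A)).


||A||_F^2 = sum a_ij^2
= (-3)^2 + 0^2 + 3^2 + (-2)^2
= 9 + 0 + 9 + 4 = 22
||A||_F = sqrt(22) = 4.6904

4.6904


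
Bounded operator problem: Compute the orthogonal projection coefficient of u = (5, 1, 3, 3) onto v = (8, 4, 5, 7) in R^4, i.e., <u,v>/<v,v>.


Computing <u,v> = 5*8 + 1*4 + 3*5 + 3*7 = 80
Computing <v,v> = 8^2 + 4^2 + 5^2 + 7^2 = 154
Projection coefficient = 80/154 = 0.5195

0.5195


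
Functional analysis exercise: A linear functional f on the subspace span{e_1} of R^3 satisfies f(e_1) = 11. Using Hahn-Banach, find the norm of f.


The norm of f is given by ||f|| = sup_{||x||=1} |f(x)|.
On span{e_1}, ||e_1|| = 1, so ||f|| = |f(e_1)| / ||e_1||
= |11| / 1 = 11.0000

11.0000


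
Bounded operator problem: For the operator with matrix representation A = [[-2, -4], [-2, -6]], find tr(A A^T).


trace(A * A^T) = sum of squares of all entries
= (-2)^2 + (-4)^2 + (-2)^2 + (-6)^2
= 4 + 16 + 4 + 36
= 60

60


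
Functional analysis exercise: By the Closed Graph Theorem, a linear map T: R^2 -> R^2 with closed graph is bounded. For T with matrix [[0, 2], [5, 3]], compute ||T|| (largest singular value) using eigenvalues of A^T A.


A^T A = [[25, 15], [15, 13]]
trace(A^T A) = 38, det(A^T A) = 100
discriminant = 38^2 - 4*100 = 1044
Largest eigenvalue of A^T A = (trace + sqrt(disc))/2 = 35.1555
||T|| = sqrt(35.1555) = 5.9292

5.9292


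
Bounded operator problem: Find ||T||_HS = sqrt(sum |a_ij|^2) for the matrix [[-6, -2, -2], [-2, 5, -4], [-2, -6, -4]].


The Hilbert-Schmidt norm is sqrt(sum of squares of all entries).
Sum of squares = (-6)^2 + (-2)^2 + (-2)^2 + (-2)^2 + 5^2 + (-4)^2 + (-2)^2 + (-6)^2 + (-4)^2
= 36 + 4 + 4 + 4 + 25 + 16 + 4 + 36 + 16 = 145
||T||_HS = sqrt(145) = 12.0416

12.0416


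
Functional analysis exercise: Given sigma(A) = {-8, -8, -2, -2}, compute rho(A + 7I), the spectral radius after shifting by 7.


Spectrum of A + 7I = {-1, -1, 5, 5}
Spectral radius = max |lambda| over the shifted spectrum
= max(1, 1, 5, 5) = 5

5


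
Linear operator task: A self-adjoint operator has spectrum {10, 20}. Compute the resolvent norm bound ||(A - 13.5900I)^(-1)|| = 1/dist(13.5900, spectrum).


dist(13.5900, {10, 20}) = min(|13.5900 - 10|, |13.5900 - 20|)
= min(3.5900, 6.4100) = 3.5900
Resolvent bound = 1/3.5900 = 0.2786

0.2786


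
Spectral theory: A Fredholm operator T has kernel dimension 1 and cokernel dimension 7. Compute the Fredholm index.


The Fredholm index is defined as ind(T) = dim(ker T) - dim(coker T)
= 1 - 7
= -6

-6


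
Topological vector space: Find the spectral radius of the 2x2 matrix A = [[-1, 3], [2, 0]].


For a 2x2 matrix, eigenvalues satisfy lambda^2 - (trace)*lambda + det = 0
trace = -1 + 0 = -1
det = -1*0 - 3*2 = -6
discriminant = (-1)^2 - 4*(-6) = 25
spectral radius = max |eigenvalue| = 3.0000

3.0000


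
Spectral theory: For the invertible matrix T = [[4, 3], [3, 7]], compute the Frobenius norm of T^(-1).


det(T) = 4*7 - 3*3 = 19
T^(-1) = (1/19) * [[7, -3], [-3, 4]] = [[0.3684, -0.1579], [-0.1579, 0.2105]]
||T^(-1)||_F^2 = 0.3684^2 + (-0.1579)^2 + (-0.1579)^2 + 0.2105^2 = 0.2299
||T^(-1)||_F = sqrt(0.2299) = 0.4795

0.4795


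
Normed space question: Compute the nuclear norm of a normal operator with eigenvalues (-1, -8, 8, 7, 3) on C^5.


For a normal operator, singular values equal |eigenvalues|.
Trace norm = sum |lambda_i| = 1 + 8 + 8 + 7 + 3
= 27

27


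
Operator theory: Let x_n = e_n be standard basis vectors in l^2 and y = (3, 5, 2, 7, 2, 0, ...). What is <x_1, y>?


x_1 = e_1 is the standard basis vector with 1 in position 1.
<x_1, y> = y_1 = 3
As n -> infinity, <x_n, y> -> 0, confirming weak convergence of (x_n) to 0.

3


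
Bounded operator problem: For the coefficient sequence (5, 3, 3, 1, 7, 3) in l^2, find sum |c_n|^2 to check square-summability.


sum |c_n|^2 = 5^2 + 3^2 + 3^2 + 1^2 + 7^2 + 3^2
= 25 + 9 + 9 + 1 + 49 + 9
= 102

102


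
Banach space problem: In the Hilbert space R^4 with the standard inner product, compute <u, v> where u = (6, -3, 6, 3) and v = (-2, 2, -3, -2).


Computing the standard inner product <u, v> = sum u_i * v_i
= 6*-2 + -3*2 + 6*-3 + 3*-2
= -12 + -6 + -18 + -6
= -42

-42


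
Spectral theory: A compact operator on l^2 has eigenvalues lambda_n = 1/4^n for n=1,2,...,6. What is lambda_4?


The eigenvalue formula gives lambda_4 = 1/4^4
= 1/256
= 0.0039

0.0039


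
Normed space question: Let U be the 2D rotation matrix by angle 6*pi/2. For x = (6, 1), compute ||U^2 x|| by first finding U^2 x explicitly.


U is a rotation by theta = 6*pi/2
U^2 = rotation by 2*theta = 12*pi/2 = 0*pi/2 (mod 2*pi)
cos(0*pi/2) = 1.0000, sin(0*pi/2) = 0.0000
U^2 x = (1.0000 * 6 - 0.0000 * 1, 0.0000 * 6 + 1.0000 * 1)
= (6.0000, 1.0000)
||U^2 x|| = sqrt(6.0000^2 + 1.0000^2) = sqrt(37.0000) = 6.0828

6.0828


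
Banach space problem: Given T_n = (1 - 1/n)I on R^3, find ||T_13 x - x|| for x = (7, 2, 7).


T_13 x - x = (1 - 1/13)x - x = -x/13
||x|| = sqrt(102) = 10.0995
||T_13 x - x|| = ||x||/13 = 10.0995/13 = 0.7769

0.7769


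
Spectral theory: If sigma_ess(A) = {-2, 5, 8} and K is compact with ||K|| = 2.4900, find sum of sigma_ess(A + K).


By Weyl's theorem, the essential spectrum is invariant under compact perturbations.
sigma_ess(A + K) = sigma_ess(A) = {-2, 5, 8}
Sum = -2 + 5 + 8 = 11

11


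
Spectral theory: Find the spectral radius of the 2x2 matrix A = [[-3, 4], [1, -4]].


For a 2x2 matrix, eigenvalues satisfy lambda^2 - (trace)*lambda + det = 0
trace = -3 + -4 = -7
det = -3*-4 - 4*1 = 8
discriminant = (-7)^2 - 4*(8) = 17
spectral radius = max |eigenvalue| = 5.5616

5.5616


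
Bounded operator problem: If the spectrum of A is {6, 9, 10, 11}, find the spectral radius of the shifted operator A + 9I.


Spectrum of A + 9I = {15, 18, 19, 20}
Spectral radius = max |lambda| over the shifted spectrum
= max(15, 18, 19, 20) = 20

20


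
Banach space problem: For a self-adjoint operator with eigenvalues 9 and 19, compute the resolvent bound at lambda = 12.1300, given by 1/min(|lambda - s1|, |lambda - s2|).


dist(12.1300, {9, 19}) = min(|12.1300 - 9|, |12.1300 - 19|)
= min(3.1300, 6.8700) = 3.1300
Resolvent bound = 1/3.1300 = 0.3195

0.3195


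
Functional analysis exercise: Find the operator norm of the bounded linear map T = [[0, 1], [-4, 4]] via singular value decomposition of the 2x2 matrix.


A^T A = [[16, -16], [-16, 17]]
trace(A^T A) = 33, det(A^T A) = 16
discriminant = 33^2 - 4*16 = 1025
Largest eigenvalue of A^T A = (trace + sqrt(disc))/2 = 32.5078
||T|| = sqrt(32.5078) = 5.7016

5.7016


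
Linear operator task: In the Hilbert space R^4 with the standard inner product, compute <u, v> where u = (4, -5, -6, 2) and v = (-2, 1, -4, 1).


Computing the standard inner product <u, v> = sum u_i * v_i
= 4*-2 + -5*1 + -6*-4 + 2*1
= -8 + -5 + 24 + 2
= 13

13


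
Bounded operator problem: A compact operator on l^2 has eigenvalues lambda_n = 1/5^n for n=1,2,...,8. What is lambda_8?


The eigenvalue formula gives lambda_8 = 1/5^8
= 1/390625
= 2.5600e-06

2.5600e-06


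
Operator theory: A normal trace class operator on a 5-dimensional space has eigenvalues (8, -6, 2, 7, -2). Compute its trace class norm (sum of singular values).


For a normal operator, singular values equal |eigenvalues|.
Trace norm = sum |lambda_i| = 8 + 6 + 2 + 7 + 2
= 25

25


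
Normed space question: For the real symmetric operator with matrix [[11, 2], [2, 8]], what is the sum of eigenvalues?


For a self-adjoint (symmetric) matrix, the eigenvalues are real.
The sum of eigenvalues equals the trace of the matrix.
trace = 11 + 8 = 19

19


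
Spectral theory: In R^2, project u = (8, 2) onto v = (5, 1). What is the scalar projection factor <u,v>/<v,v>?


Computing <u,v> = 8*5 + 2*1 = 42
Computing <v,v> = 5^2 + 1^2 = 26
Projection coefficient = 42/26 = 1.6154

1.6154


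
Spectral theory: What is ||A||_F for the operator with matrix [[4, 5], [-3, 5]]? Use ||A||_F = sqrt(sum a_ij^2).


||A||_F^2 = sum a_ij^2
= 4^2 + 5^2 + (-3)^2 + 5^2
= 16 + 25 + 9 + 25 = 75
||A||_F = sqrt(75) = 8.6603

8.6603


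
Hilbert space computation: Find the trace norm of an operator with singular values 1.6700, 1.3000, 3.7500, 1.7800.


The nuclear norm is the sum of all singular values.
||T||_1 = 1.6700 + 1.3000 + 3.7500 + 1.7800
= 8.5000

8.5000


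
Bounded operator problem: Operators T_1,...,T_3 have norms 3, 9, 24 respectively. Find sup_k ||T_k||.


By the Uniform Boundedness Principle, the supremum of norms is finite.
sup_k ||T_k|| = max(3, 9, 24) = 24

24


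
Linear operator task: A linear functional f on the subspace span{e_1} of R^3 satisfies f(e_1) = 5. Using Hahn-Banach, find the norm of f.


The norm of f is given by ||f|| = sup_{||x||=1} |f(x)|.
On span{e_1}, ||e_1|| = 1, so ||f|| = |f(e_1)| / ||e_1||
= |5| / 1 = 5.0000

5.0000


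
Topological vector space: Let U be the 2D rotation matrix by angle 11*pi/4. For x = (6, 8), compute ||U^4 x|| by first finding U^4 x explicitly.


U is a rotation by theta = 11*pi/4
U^4 = rotation by 4*theta = 44*pi/4 = 4*pi/4 (mod 2*pi)
cos(4*pi/4) = -1.0000, sin(4*pi/4) = 0.0000
U^4 x = (-1.0000 * 6 - 0.0000 * 8, 0.0000 * 6 + -1.0000 * 8)
= (-6.0000, -8.0000)
||U^4 x|| = sqrt((-6.0000)^2 + (-8.0000)^2) = sqrt(100.0000) = 10.0000

10.0000


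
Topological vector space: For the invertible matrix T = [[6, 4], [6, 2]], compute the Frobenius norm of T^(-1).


det(T) = 6*2 - 4*6 = -12
T^(-1) = (1/-12) * [[2, -4], [-6, 6]] = [[-0.1667, 0.3333], [0.5000, -0.5000]]
||T^(-1)||_F^2 = (-0.1667)^2 + 0.3333^2 + 0.5000^2 + (-0.5000)^2 = 0.6389
||T^(-1)||_F = sqrt(0.6389) = 0.7993

0.7993


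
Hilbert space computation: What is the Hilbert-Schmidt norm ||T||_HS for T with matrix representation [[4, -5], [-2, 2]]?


The Hilbert-Schmidt norm is sqrt(sum of squares of all entries).
Sum of squares = 4^2 + (-5)^2 + (-2)^2 + 2^2
= 16 + 25 + 4 + 4 = 49
||T||_HS = sqrt(49) = 7.0000

7.0000


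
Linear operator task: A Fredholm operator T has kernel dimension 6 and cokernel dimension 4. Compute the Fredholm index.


The Fredholm index is defined as ind(T) = dim(ker T) - dim(coker T)
= 6 - 4
= 2

2


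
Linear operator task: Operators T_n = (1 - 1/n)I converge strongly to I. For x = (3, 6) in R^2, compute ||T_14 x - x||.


T_14 x - x = (1 - 1/14)x - x = -x/14
||x|| = sqrt(45) = 6.7082
||T_14 x - x|| = ||x||/14 = 6.7082/14 = 0.4792

0.4792


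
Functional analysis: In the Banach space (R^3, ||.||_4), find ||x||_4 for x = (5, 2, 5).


The l^4 norm = (sum |x_i|^4)^(1/4)
Sum of 4th powers = 625 + 16 + 625 = 1266
||x||_4 = (1266)^(1/4) = 5.9650

5.9650


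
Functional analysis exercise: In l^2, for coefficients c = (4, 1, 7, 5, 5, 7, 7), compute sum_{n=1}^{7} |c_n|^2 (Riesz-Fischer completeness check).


sum |c_n|^2 = 4^2 + 1^2 + 7^2 + 5^2 + 5^2 + 7^2 + 7^2
= 16 + 1 + 49 + 25 + 25 + 49 + 49
= 214

214


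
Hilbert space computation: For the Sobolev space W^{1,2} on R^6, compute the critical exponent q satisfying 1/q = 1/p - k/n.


Using the Sobolev embedding formula: 1/q = 1/p - k/n
1/q = 1/2 - 1/6 = 1/3
q = 1/(1/3) = 3

3.0000


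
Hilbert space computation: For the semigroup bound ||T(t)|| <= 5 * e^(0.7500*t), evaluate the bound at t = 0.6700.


||T(0.6700)|| <= 5 * exp(0.7500 * 0.6700)
= 5 * exp(0.5025)
= 5 * 1.6528
= 8.2642

8.2642


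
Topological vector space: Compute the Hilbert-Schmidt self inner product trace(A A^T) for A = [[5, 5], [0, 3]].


trace(A * A^T) = sum of squares of all entries
= 5^2 + 5^2 + 0^2 + 3^2
= 25 + 25 + 0 + 9
= 59

59


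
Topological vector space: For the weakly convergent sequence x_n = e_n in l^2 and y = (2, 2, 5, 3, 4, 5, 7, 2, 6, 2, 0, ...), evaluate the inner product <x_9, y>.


x_9 = e_9 is the standard basis vector with 1 in position 9.
<x_9, y> = y_9 = 6
As n -> infinity, <x_n, y> -> 0, confirming weak convergence of (x_n) to 0.

6


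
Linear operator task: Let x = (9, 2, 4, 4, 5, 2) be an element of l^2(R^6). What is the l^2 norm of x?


The l^2 norm = (sum |x_i|^2)^(1/2)
Sum of 2th powers = 81 + 4 + 16 + 16 + 25 + 4 = 146
||x||_2 = (146)^(1/2) = 12.0830

12.0830


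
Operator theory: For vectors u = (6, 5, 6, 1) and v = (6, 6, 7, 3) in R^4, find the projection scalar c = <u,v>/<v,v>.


Computing <u,v> = 6*6 + 5*6 + 6*7 + 1*3 = 111
Computing <v,v> = 6^2 + 6^2 + 7^2 + 3^2 = 130
Projection coefficient = 111/130 = 0.8538

0.8538


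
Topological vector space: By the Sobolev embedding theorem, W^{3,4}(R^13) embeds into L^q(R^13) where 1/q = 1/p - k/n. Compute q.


Using the Sobolev embedding formula: 1/q = 1/p - k/n
1/q = 1/4 - 3/13 = 1/52
q = 1/(1/52) = 52

52.0000


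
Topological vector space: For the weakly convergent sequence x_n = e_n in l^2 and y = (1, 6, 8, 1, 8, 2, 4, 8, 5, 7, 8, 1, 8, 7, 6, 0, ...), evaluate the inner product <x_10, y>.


x_10 = e_10 is the standard basis vector with 1 in position 10.
<x_10, y> = y_10 = 7
As n -> infinity, <x_n, y> -> 0, confirming weak convergence of (x_n) to 0.

7


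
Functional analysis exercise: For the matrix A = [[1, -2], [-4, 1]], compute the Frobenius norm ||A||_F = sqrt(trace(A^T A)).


||A||_F^2 = sum a_ij^2
= 1^2 + (-2)^2 + (-4)^2 + 1^2
= 1 + 4 + 16 + 1 = 22
||A||_F = sqrt(22) = 4.6904

4.6904


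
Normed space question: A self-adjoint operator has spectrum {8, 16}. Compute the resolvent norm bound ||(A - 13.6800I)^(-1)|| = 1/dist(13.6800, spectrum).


dist(13.6800, {8, 16}) = min(|13.6800 - 8|, |13.6800 - 16|)
= min(5.6800, 2.3200) = 2.3200
Resolvent bound = 1/2.3200 = 0.4310

0.4310


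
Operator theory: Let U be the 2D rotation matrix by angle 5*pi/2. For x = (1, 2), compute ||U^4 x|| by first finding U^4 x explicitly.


U is a rotation by theta = 5*pi/2
U^4 = rotation by 4*theta = 20*pi/2 = 0*pi/2 (mod 2*pi)
cos(0*pi/2) = 1.0000, sin(0*pi/2) = 0.0000
U^4 x = (1.0000 * 1 - 0.0000 * 2, 0.0000 * 1 + 1.0000 * 2)
= (1.0000, 2.0000)
||U^4 x|| = sqrt(1.0000^2 + 2.0000^2) = sqrt(5.0000) = 2.2361

2.2361


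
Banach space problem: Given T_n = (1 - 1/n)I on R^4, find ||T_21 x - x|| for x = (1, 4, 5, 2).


T_21 x - x = (1 - 1/21)x - x = -x/21
||x|| = sqrt(46) = 6.7823
||T_21 x - x|| = ||x||/21 = 6.7823/21 = 0.3230

0.3230


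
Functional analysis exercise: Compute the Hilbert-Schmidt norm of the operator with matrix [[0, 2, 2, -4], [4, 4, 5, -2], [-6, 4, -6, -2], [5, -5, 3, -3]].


The Hilbert-Schmidt norm is sqrt(sum of squares of all entries).
Sum of squares = 0^2 + 2^2 + 2^2 + (-4)^2 + 4^2 + 4^2 + 5^2 + (-2)^2 + (-6)^2 + 4^2 + (-6)^2 + (-2)^2 + 5^2 + (-5)^2 + 3^2 + (-3)^2
= 0 + 4 + 4 + 16 + 16 + 16 + 25 + 4 + 36 + 16 + 36 + 4 + 25 + 25 + 9 + 9 = 245
||T||_HS = sqrt(245) = 15.6525

15.6525


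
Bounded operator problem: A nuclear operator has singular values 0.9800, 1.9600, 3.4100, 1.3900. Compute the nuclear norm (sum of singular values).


The nuclear norm is the sum of all singular values.
||T||_1 = 0.9800 + 1.9600 + 3.4100 + 1.3900
= 7.7400

7.7400


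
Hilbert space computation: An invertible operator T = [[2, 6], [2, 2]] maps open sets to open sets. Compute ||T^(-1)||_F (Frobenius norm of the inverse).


det(T) = 2*2 - 6*2 = -8
T^(-1) = (1/-8) * [[2, -6], [-2, 2]] = [[-0.2500, 0.7500], [0.2500, -0.2500]]
||T^(-1)||_F^2 = (-0.2500)^2 + 0.7500^2 + 0.2500^2 + (-0.2500)^2 = 0.7500
||T^(-1)||_F = sqrt(0.7500) = 0.8660

0.8660


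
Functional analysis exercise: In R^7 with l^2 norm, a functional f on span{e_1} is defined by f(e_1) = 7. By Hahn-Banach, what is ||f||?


The norm of f is given by ||f|| = sup_{||x||=1} |f(x)|.
On span{e_1}, ||e_1|| = 1, so ||f|| = |f(e_1)| / ||e_1||
= |7| / 1 = 7.0000

7.0000


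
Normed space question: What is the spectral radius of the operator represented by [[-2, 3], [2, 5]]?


For a 2x2 matrix, eigenvalues satisfy lambda^2 - (trace)*lambda + det = 0
trace = -2 + 5 = 3
det = -2*5 - 3*2 = -16
discriminant = 3^2 - 4*(-16) = 73
spectral radius = max |eigenvalue| = 5.7720

5.7720


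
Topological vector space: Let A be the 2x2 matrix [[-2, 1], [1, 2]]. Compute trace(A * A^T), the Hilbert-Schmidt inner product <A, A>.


trace(A * A^T) = sum of squares of all entries
= (-2)^2 + 1^2 + 1^2 + 2^2
= 4 + 1 + 1 + 4
= 10

10


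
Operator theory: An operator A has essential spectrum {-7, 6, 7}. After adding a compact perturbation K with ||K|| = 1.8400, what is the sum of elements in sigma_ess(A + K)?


By Weyl's theorem, the essential spectrum is invariant under compact perturbations.
sigma_ess(A + K) = sigma_ess(A) = {-7, 6, 7}
Sum = -7 + 6 + 7 = 6

6


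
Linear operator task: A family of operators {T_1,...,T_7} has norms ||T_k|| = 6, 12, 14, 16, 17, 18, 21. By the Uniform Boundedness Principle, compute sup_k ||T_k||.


By the Uniform Boundedness Principle, the supremum of norms is finite.
sup_k ||T_k|| = max(6, 12, 14, 16, 17, 18, 21) = 21

21


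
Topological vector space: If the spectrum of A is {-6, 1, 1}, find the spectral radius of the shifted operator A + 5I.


Spectrum of A + 5I = {-1, 6, 6}
Spectral radius = max |lambda| over the shifted spectrum
= max(1, 6, 6) = 6

6


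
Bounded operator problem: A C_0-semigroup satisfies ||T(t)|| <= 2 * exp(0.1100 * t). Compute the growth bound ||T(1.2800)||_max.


||T(1.2800)|| <= 2 * exp(0.1100 * 1.2800)
= 2 * exp(0.1408)
= 2 * 1.1512
= 2.3024

2.3024


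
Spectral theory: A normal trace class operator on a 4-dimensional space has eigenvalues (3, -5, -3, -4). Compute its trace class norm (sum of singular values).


For a normal operator, singular values equal |eigenvalues|.
Trace norm = sum |lambda_i| = 3 + 5 + 3 + 4
= 15

15


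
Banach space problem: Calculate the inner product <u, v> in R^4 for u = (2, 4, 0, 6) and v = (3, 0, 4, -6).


Computing the standard inner product <u, v> = sum u_i * v_i
= 2*3 + 4*0 + 0*4 + 6*-6
= 6 + 0 + 0 + -36
= -30

-30


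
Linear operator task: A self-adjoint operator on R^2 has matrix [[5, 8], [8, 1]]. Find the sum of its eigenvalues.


For a self-adjoint (symmetric) matrix, the eigenvalues are real.
The sum of eigenvalues equals the trace of the matrix.
trace = 5 + 1 = 6

6


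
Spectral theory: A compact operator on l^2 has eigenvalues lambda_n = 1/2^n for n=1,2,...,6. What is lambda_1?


The eigenvalue formula gives lambda_1 = 1/2^1
= 1/2
= 0.5000

0.5000


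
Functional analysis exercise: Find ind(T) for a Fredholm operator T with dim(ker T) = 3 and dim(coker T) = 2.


The Fredholm index is defined as ind(T) = dim(ker T) - dim(coker T)
= 3 - 2
= 1

1


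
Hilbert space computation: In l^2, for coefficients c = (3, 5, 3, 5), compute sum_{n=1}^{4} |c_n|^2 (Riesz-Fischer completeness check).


sum |c_n|^2 = 3^2 + 5^2 + 3^2 + 5^2
= 9 + 25 + 9 + 25
= 68

68


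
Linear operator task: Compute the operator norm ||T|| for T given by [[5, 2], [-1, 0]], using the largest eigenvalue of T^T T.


A^T A = [[26, 10], [10, 4]]
trace(A^T A) = 30, det(A^T A) = 4
discriminant = 30^2 - 4*4 = 884
Largest eigenvalue of A^T A = (trace + sqrt(disc))/2 = 29.8661
||T|| = sqrt(29.8661) = 5.4650

5.4650


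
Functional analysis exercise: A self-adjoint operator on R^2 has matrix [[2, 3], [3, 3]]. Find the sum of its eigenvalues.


For a self-adjoint (symmetric) matrix, the eigenvalues are real.
The sum of eigenvalues equals the trace of the matrix.
trace = 2 + 3 = 5

5


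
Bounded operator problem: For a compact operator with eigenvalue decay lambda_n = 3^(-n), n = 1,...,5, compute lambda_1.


The eigenvalue formula gives lambda_1 = 1/3^1
= 1/3
= 0.3333

0.3333


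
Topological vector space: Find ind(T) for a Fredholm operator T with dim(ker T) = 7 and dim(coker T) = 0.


The Fredholm index is defined as ind(T) = dim(ker T) - dim(coker T)
= 7 - 0
= 7

7


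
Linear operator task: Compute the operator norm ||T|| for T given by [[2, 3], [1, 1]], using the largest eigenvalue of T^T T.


A^T A = [[5, 7], [7, 10]]
trace(A^T A) = 15, det(A^T A) = 1
discriminant = 15^2 - 4*1 = 221
Largest eigenvalue of A^T A = (trace + sqrt(disc))/2 = 14.9330
||T|| = sqrt(14.9330) = 3.8643

3.8643


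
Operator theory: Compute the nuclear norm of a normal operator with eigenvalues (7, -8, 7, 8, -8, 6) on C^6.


For a normal operator, singular values equal |eigenvalues|.
Trace norm = sum |lambda_i| = 7 + 8 + 7 + 8 + 8 + 6
= 44

44


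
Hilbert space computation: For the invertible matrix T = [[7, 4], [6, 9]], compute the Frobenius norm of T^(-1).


det(T) = 7*9 - 4*6 = 39
T^(-1) = (1/39) * [[9, -4], [-6, 7]] = [[0.2308, -0.1026], [-0.1538, 0.1795]]
||T^(-1)||_F^2 = 0.2308^2 + (-0.1026)^2 + (-0.1538)^2 + 0.1795^2 = 0.1197
||T^(-1)||_F = sqrt(0.1197) = 0.3459

0.3459


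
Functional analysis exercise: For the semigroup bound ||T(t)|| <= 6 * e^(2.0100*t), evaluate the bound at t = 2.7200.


||T(2.7200)|| <= 6 * exp(2.0100 * 2.7200)
= 6 * exp(5.4672)
= 6 * 236.7962
= 1420.7774

1420.7774


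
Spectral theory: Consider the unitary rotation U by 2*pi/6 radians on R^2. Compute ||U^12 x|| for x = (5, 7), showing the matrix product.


U is a rotation by theta = 2*pi/6
U^12 = rotation by 12*theta = 24*pi/6 = 0*pi/6 (mod 2*pi)
cos(0*pi/6) = 1.0000, sin(0*pi/6) = 0.0000
U^12 x = (1.0000 * 5 - 0.0000 * 7, 0.0000 * 5 + 1.0000 * 7)
= (5.0000, 7.0000)
||U^12 x|| = sqrt(5.0000^2 + 7.0000^2) = sqrt(74.0000) = 8.6023

8.6023


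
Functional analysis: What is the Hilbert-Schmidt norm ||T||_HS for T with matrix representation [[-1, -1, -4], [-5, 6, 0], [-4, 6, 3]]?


The Hilbert-Schmidt norm is sqrt(sum of squares of all entries).
Sum of squares = (-1)^2 + (-1)^2 + (-4)^2 + (-5)^2 + 6^2 + 0^2 + (-4)^2 + 6^2 + 3^2
= 1 + 1 + 16 + 25 + 36 + 0 + 16 + 36 + 9 = 140
||T||_HS = sqrt(140) = 11.8322

11.8322


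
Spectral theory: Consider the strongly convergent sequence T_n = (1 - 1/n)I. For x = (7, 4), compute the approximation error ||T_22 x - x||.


T_22 x - x = (1 - 1/22)x - x = -x/22
||x|| = sqrt(65) = 8.0623
||T_22 x - x|| = ||x||/22 = 8.0623/22 = 0.3665

0.3665


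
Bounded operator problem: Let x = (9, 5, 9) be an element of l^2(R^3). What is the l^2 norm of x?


The l^2 norm = (sum |x_i|^2)^(1/2)
Sum of 2th powers = 81 + 25 + 81 = 187
||x||_2 = (187)^(1/2) = 13.6748

13.6748


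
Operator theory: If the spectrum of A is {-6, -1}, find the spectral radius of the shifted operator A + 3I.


Spectrum of A + 3I = {-3, 2}
Spectral radius = max |lambda| over the shifted spectrum
= max(3, 2) = 3

3


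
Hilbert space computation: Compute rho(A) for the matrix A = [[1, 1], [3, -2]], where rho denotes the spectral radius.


For a 2x2 matrix, eigenvalues satisfy lambda^2 - (trace)*lambda + det = 0
trace = 1 + -2 = -1
det = 1*-2 - 1*3 = -5
discriminant = (-1)^2 - 4*(-5) = 21
spectral radius = max |eigenvalue| = 2.7913

2.7913


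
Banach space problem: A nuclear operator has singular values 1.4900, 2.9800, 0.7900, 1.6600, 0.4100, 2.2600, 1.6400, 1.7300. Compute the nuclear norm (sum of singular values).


The nuclear norm is the sum of all singular values.
||T||_1 = 1.4900 + 2.9800 + 0.7900 + 1.6600 + 0.4100 + 2.2600 + 1.6400 + 1.7300
= 12.9600

12.9600


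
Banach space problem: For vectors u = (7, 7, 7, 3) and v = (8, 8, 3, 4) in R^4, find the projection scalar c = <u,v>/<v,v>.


Computing <u,v> = 7*8 + 7*8 + 7*3 + 3*4 = 145
Computing <v,v> = 8^2 + 8^2 + 3^2 + 4^2 = 153
Projection coefficient = 145/153 = 0.9477

0.9477


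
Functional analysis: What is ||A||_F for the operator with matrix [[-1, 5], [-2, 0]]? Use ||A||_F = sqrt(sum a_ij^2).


||A||_F^2 = sum a_ij^2
= (-1)^2 + 5^2 + (-2)^2 + 0^2
= 1 + 25 + 4 + 0 = 30
||A||_F = sqrt(30) = 5.4772

5.4772


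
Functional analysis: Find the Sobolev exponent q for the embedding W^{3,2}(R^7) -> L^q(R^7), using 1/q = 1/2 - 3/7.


Using the Sobolev embedding formula: 1/q = 1/p - k/n
1/q = 1/2 - 3/7 = 1/14
q = 1/(1/14) = 14

14.0000


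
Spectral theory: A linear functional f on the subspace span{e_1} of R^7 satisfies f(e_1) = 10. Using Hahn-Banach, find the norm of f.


The norm of f is given by ||f|| = sup_{||x||=1} |f(x)|.
On span{e_1}, ||e_1|| = 1, so ||f|| = |f(e_1)| / ||e_1||
= |10| / 1 = 10.0000

10.0000


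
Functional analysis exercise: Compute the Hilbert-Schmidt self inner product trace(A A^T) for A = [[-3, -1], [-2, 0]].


trace(A * A^T) = sum of squares of all entries
= (-3)^2 + (-1)^2 + (-2)^2 + 0^2
= 9 + 1 + 4 + 0
= 14

14


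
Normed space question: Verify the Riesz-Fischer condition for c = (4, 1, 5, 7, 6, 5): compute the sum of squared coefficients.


sum |c_n|^2 = 4^2 + 1^2 + 5^2 + 7^2 + 6^2 + 5^2
= 16 + 1 + 25 + 49 + 36 + 25
= 152

152


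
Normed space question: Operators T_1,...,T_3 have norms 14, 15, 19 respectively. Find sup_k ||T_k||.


By the Uniform Boundedness Principle, the supremum of norms is finite.
sup_k ||T_k|| = max(14, 15, 19) = 19

19


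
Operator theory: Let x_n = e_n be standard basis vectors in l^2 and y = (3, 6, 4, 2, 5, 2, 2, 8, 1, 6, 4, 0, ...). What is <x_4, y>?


x_4 = e_4 is the standard basis vector with 1 in position 4.
<x_4, y> = y_4 = 2
As n -> infinity, <x_n, y> -> 0, confirming weak convergence of (x_n) to 0.

2


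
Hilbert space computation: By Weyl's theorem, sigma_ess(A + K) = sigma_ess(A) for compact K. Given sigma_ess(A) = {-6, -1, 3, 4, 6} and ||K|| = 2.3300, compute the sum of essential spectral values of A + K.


By Weyl's theorem, the essential spectrum is invariant under compact perturbations.
sigma_ess(A + K) = sigma_ess(A) = {-6, -1, 3, 4, 6}
Sum = -6 + -1 + 3 + 4 + 6 = 6

6


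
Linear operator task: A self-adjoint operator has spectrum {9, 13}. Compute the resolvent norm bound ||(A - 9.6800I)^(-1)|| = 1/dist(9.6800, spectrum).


dist(9.6800, {9, 13}) = min(|9.6800 - 9|, |9.6800 - 13|)
= min(0.6800, 3.3200) = 0.6800
Resolvent bound = 1/0.6800 = 1.4706

1.4706


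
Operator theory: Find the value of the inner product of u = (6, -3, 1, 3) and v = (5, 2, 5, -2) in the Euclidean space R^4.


Computing the standard inner product <u, v> = sum u_i * v_i
= 6*5 + -3*2 + 1*5 + 3*-2
= 30 + -6 + 5 + -6
= 23

23


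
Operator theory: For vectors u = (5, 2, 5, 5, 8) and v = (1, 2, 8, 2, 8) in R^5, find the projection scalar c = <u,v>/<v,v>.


Computing <u,v> = 5*1 + 2*2 + 5*8 + 5*2 + 8*8 = 123
Computing <v,v> = 1^2 + 2^2 + 8^2 + 2^2 + 8^2 = 137
Projection coefficient = 123/137 = 0.8978

0.8978


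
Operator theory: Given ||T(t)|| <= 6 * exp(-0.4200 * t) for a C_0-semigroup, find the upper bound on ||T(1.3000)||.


||T(1.3000)|| <= 6 * exp(-0.4200 * 1.3000)
= 6 * exp(-0.5460)
= 6 * 0.5793
= 3.4756

3.4756


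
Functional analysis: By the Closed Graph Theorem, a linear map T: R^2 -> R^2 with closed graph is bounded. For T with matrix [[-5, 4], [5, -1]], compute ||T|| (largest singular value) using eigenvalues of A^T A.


A^T A = [[50, -25], [-25, 17]]
trace(A^T A) = 67, det(A^T A) = 225
discriminant = 67^2 - 4*225 = 3589
Largest eigenvalue of A^T A = (trace + sqrt(disc))/2 = 63.4541
||T|| = sqrt(63.4541) = 7.9658

7.9658


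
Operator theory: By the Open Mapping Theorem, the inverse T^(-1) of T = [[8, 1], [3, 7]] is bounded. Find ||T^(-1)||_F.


det(T) = 8*7 - 1*3 = 53
T^(-1) = (1/53) * [[7, -1], [-3, 8]] = [[0.1321, -0.0189], [-0.0566, 0.1509]]
||T^(-1)||_F^2 = 0.1321^2 + (-0.0189)^2 + (-0.0566)^2 + 0.1509^2 = 0.0438
||T^(-1)||_F = sqrt(0.0438) = 0.2093

0.2093


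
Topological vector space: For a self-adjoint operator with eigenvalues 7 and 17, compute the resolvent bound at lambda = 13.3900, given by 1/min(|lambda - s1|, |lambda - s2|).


dist(13.3900, {7, 17}) = min(|13.3900 - 7|, |13.3900 - 17|)
= min(6.3900, 3.6100) = 3.6100
Resolvent bound = 1/3.6100 = 0.2770

0.2770
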